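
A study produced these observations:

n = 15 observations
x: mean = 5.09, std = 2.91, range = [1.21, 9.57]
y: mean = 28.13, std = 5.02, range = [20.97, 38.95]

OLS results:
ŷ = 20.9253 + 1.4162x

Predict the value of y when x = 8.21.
ŷ = 32.5523

Plug x = 8.21 into the fitted line:

ŷ = 20.9253 + 1.4162 × 8.21
ŷ = 20.9253 + 11.6270
ŷ = 32.5523

This is a point prediction; actual observations scatter around it by roughly the residual standard deviation.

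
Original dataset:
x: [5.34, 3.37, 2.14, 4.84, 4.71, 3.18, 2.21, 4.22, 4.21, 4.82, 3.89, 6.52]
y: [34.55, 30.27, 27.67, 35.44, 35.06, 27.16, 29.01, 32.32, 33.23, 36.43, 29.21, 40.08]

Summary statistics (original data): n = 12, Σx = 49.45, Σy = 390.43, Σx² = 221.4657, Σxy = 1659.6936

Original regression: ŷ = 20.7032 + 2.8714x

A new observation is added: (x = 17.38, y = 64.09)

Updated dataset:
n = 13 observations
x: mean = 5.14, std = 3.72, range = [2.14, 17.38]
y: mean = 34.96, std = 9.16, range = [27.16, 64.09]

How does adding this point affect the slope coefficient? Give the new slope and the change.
The slope changes from 2.8714 to 2.4281 (change of -0.4433, or -15.4%).

x = 17.38 lies well outside the original x-range [2.14, 6.52] (x̄ ≈ 4.12), so this observation has high leverage and can move the slope substantially.

Step 1: Update the sums with the new point (n goes from 12 to 13)
Σx  = 49.45 + 17.38 = 66.83
Σy  = 390.43 + 64.09 = 454.52
Σx² = 221.4657 + 17.38² = 221.4657 + 302.0644 = 523.5301
Σxy = 1659.6936 + 17.38×64.09 = 1659.6936 + 1113.8842 = 2773.5778

Step 2: Recompute the slope with b₁ = (nΣxy − ΣxΣy) / (nΣx² − (Σx)²)
Numerator   = 13×2773.5778 − 66.83×454.52 = 36056.5114 − 30375.5716 = 5680.9398
Denominator = 13×523.5301 − 66.83² = 6805.8913 − 4466.2489 = 2339.6424
b₁(new) = 5680.9398 / 2339.6424 = 2.4281

(Same formula on the original sums: (12×1659.6936 − 49.45×390.43) / (12×221.4657 − 49.45²) = 609.5597 / 212.2859 = 2.8714, matching the given fit.)

Step 3: Change in slope
Δβ₁ = 2.4281 − 2.8714 = -0.4433
Relative change = -0.4433 / 2.8714 × 100% = -15.4%
→ the slope decreases when the point is added.

A high-leverage point only changes the slope if it is off the original line; here y = 64.09 is below the original trend, so the slope decreases.
In practice: refit with and without it and report both if conclusions differ.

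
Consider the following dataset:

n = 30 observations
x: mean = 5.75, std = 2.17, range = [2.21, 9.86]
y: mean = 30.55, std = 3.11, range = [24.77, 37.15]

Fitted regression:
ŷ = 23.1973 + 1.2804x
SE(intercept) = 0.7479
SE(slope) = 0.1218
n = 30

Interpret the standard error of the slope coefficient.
SE(β̂₁) = 0.1218 is the estimated standard deviation of the slope estimate across repeated samples; relative to β̂₁ = 1.2804 that is 9.5%, a precise estimate.

SE(β̂₁) = s / √Sxx, where s is the residual standard deviation and Sxx = Σ(x − x̄)². It is the yardstick for how far β̂₁ = 1.2804 could plausibly be from the true slope.

Relative precision:
- SE / |β̂₁| = 0.1218 / 1.2804 = 9.5%
- Rule of thumb (under 20%: precise; 20% to under 50%: moderately precise; 50% or more: imprecise) → precise

Rough 95% range (±2 SE): 1.2804 ± 0.2436 → (1.0368, 1.5240).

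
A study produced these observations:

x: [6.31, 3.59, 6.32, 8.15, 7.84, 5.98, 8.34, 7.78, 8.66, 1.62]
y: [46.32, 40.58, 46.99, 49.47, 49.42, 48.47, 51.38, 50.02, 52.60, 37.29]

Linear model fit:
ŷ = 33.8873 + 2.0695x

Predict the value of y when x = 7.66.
ŷ = 49.7397

x = 7.66 lies inside the observed range [1.62, 8.66], so the fitted equation applies directly:

ŷ = 33.8873 + 2.0695 × 7.66
ŷ = 33.8873 + 15.8524
ŷ = 49.7397

This is a point prediction; actual observations scatter around it by roughly the residual standard deviation.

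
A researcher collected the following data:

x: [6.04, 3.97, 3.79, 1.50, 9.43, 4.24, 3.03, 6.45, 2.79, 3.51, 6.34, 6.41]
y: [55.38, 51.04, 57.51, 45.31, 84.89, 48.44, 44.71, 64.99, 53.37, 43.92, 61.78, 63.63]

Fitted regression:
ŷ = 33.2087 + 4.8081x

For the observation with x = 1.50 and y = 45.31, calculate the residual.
Residual = 4.8891

The residual is the difference between the actual value and the predicted value:

Residual = y - ŷ

Step 1: Calculate predicted value
ŷ = 33.2087 + 4.8081 × 1.50
ŷ = 40.4209

Step 2: Calculate residual
Residual = 45.31 - 40.4209
Residual = 4.8891

Interpretation: the model underestimates the actual value by 4.8891 at this point (positive residual → observation lies above the fitted line).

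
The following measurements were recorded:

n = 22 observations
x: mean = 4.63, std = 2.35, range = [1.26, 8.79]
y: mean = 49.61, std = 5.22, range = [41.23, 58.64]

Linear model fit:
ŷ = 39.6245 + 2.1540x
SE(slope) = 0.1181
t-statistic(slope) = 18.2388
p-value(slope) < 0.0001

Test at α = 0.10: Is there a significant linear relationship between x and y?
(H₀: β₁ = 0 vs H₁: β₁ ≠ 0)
p-value < 0.0001 < α = 0.10, so we reject H₀. The relationship is significant.

Hypothesis test for the slope coefficient:

H₀: β₁ = 0 (no linear relationship)
H₁: β₁ ≠ 0 (linear relationship exists)

Test statistic: t = β̂₁ / SE(β̂₁) = 2.1540 / 0.1181 = 18.2388

With df = 20, the two-sided p-value for |t| = 18.2388 is <0.0001.

Decision rule: reject H₀ if p-value < α.
p-value < 0.0001 < α = 0.10 → reject H₀.

There is sufficient evidence at the 10% significance level to conclude that a linear relationship exists between x and y.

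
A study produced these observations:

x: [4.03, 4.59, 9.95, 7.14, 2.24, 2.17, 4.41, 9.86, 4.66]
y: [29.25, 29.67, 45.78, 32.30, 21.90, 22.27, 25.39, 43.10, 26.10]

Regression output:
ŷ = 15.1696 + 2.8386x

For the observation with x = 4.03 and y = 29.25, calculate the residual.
Residual = 2.6408

The residual is the difference between the actual value and the predicted value:

Residual = y - ŷ

Step 1: Calculate predicted value
ŷ = 15.1696 + 2.8386 × 4.03
ŷ = 26.6092

Step 2: Calculate residual
Residual = 29.25 - 26.6092
Residual = 2.6408

The residual is positive, so the observed y = 29.25 sits above the regression line (the line underestimates it by 2.6408).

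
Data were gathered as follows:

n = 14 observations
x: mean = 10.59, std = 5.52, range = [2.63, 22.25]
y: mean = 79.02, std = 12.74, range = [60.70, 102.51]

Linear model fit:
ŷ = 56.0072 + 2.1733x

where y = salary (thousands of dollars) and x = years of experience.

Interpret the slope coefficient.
On average, salary is about 2.1733 thousand dollars higher for every extra year of experience.

The slope β₁ = 2.1733 gives the rate at which the fitted salary changes with experience.

Interpretation:
- Experience up by 1 year → predicted salary increases by 2.1733 thousand dollars
- This is a linear approximation: the same per-unit change is assumed across the whole observed x range

(β₀ = 56.0072 is the fitted value at x = 0 and is not part of the slope interpretation.)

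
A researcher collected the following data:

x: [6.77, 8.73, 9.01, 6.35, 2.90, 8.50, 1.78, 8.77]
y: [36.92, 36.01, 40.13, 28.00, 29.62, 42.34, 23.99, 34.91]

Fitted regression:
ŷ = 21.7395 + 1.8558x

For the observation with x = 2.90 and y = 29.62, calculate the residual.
Residual = 2.4987

The residual is the difference between the actual value and the predicted value:

Residual = y - ŷ

Step 1: Calculate predicted value
ŷ = 21.7395 + 1.8558 × 2.90
ŷ = 27.1213

Step 2: Calculate residual
Residual = 29.62 - 27.1213
Residual = 2.4987

The residual is positive, so the observed y = 29.62 sits above the regression line (the line underestimates it by 2.4987).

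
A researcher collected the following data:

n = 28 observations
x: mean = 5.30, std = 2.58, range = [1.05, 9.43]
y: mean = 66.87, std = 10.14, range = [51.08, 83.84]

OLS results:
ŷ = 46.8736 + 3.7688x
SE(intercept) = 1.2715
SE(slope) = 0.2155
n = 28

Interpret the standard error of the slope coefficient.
The slope 3.7688 is pinned down to within about ±0.2155 (one SE) by these data — relative uncertainty 5.7%, i.e. precise.

What SE measures:
- The standard error quantifies the sampling variability of the coefficient estimate
- It is the estimated standard deviation of β̂₁ across hypothetical repeated samples of the same size
- Smaller SE → more precise estimate

Relative precision:
- SE / |β̂₁| = 0.2155 / 3.7688 = 5.7%
- Rule of thumb (under 20%: precise; 20% to under 50%: moderately precise; 50% or more: imprecise) → precise

Rough 95% range (±2 SE): 3.7688 ± 0.4310 → (3.3378, 4.1998).

What drives SE(β̂₁): larger n (here n = 28) → smaller SE; wider spread of x values → smaller SE; more residual scatter → larger SE.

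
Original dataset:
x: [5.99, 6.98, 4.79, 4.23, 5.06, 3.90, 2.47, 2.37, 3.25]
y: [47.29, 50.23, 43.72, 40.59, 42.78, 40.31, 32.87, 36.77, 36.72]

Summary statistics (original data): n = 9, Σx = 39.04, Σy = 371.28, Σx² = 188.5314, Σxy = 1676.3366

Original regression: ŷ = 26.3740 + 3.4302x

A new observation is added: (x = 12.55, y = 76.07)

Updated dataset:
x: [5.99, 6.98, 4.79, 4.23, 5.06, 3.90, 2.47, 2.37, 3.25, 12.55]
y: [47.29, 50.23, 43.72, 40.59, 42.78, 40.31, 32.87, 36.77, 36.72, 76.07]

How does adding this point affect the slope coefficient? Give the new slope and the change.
The slope changes from 3.4302 to 4.0452 (change of +0.6150, or +17.9%).

The new point has HIGH LEVERAGE: x = 12.55 is far from the original mean x̄ = 39.04/9 ≈ 4.34 (original range [2.37, 6.98]).

Step 1: Update the sums with the new point (n goes from 9 to 10)
Σx  = 39.04 + 12.55 = 51.59
Σy  = 371.28 + 76.07 = 447.35
Σx² = 188.5314 + 12.55² = 188.5314 + 157.5025 = 346.0339
Σxy = 1676.3366 + 12.55×76.07 = 1676.3366 + 954.6785 = 2631.0151

Step 2: Recompute the slope with b₁ = (nΣxy − ΣxΣy) / (nΣx² − (Σx)²)
Numerator   = 10×2631.0151 − 51.59×447.35 = 26310.1510 − 23078.7865 = 3231.3645
Denominator = 10×346.0339 − 51.59² = 3460.3390 − 2661.5281 = 798.8109
b₁(new) = 3231.3645 / 798.8109 = 4.0452

(Same formula on the original sums: (9×1676.3366 − 39.04×371.28) / (9×188.5314 − 39.04²) = 592.2582 / 172.6610 = 3.4302, matching the given fit.)

Step 3: Change in slope
Δβ₁ = 4.0452 − 3.4302 = +0.6150
Relative change = +0.6150 / 3.4302 × 100% = +17.9%
→ the slope increases when the point is added.

A high-leverage point only changes the slope if it is off the original line; here y = 76.07 is above the original trend, so the slope increases.
In practice: examine leverage (hᵢ) and Cook's distance rather than deleting it automatically; investigate whether it comes from the same population as the rest of the sample.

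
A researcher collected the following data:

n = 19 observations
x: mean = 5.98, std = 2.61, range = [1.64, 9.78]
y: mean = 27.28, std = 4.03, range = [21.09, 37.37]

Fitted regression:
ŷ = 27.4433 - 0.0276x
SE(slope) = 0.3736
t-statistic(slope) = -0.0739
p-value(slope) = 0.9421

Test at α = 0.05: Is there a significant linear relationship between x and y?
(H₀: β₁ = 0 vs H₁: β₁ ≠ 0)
p-value = 0.9421 ≥ α = 0.05, so we fail to reject H₀. The relationship is not significant.

Hypothesis test for the slope coefficient:

H₀: β₁ = 0 (no linear relationship)
H₁: β₁ ≠ 0 (linear relationship exists)

Test statistic: t = β̂₁ / SE(β̂₁) = -0.0276 / 0.3736 = -0.0739

The p-value (0.9421) is the probability, under H₀, of a t-statistic at least as extreme as |t| = 0.0739 (two-sided, df = n − 2 = 17).

Decision rule: reject H₀ if p-value < α.
p-value = 0.9421 ≥ α = 0.05 → fail to reject H₀.

At α = 0.05 the data do not provide convincing evidence of a nonzero slope.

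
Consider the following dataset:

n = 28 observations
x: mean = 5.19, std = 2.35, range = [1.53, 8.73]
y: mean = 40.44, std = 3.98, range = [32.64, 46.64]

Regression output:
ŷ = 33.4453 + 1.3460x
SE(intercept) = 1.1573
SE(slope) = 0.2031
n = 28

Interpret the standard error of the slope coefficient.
SE(slope) = 0.2031 measures the uncertainty in the estimated slope. The coefficient is estimated precisely (SE/|β̂₁| = 15.1%).

SE(β̂₁) = 0.2031 says: if we drew many samples of n = 28 from the same population and refit each time, the fitted slopes would scatter with a standard deviation of roughly 0.2031 around the true β₁.

Relative precision:
- SE / |β̂₁| = 0.2031 / 1.3460 = 15.1%
- Rule of thumb (under 20%: precise; 20% to under 50%: moderately precise; 50% or more: imprecise) → precise

Rough 95% range (±2 SE): 1.3460 ± 0.4062 → (0.9398, 1.7522).

What drives SE(β̂₁): larger n (here n = 28) → smaller SE; more residual scatter → larger SE.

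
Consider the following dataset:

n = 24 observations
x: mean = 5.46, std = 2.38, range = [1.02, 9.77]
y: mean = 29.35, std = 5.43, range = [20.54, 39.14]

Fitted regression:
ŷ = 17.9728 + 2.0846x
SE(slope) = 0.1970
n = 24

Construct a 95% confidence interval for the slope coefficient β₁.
The 95% CI for β₁ is (1.6760, 2.4932)

Confidence interval for the slope:

The 95% CI for β₁ is: β̂₁ ± t*(α/2, n-2) × SE(β̂₁)

Step 1: Find critical t-value
- Confidence level = 0.95
- Degrees of freedom = n - 2 = 24 - 2 = 22
- t*(α/2, 22) = 2.0739

Step 2: Calculate margin of error
Margin = 2.0739 × 0.1970 = 0.4086

Step 3: Construct interval
CI = 2.0846 ± 0.4086
CI = (1.6760, 2.4932)

Interpretation: intervals built this way capture the true β₁ in 95% of repeated samples; here the plausible range for the per-unit effect of x on y is 1.6760 to 2.4932.
Both endpoints are positive, so the data support a genuinely positive slope at this confidence level.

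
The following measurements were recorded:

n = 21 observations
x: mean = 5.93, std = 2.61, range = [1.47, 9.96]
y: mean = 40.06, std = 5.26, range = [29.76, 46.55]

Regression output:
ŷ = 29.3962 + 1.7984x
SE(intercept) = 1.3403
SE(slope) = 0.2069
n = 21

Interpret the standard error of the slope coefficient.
SE(slope) = 0.2069 measures the uncertainty in the estimated slope. The coefficient is estimated precisely (SE/|β̂₁| = 11.5%).

What SE measures:
- The standard error quantifies the sampling variability of the coefficient estimate
- It is the estimated standard deviation of β̂₁ across hypothetical repeated samples of the same size
- Smaller SE → more precise estimate

Relative precision:
- SE / |β̂₁| = 0.2069 / 1.7984 = 11.5%
- Rule of thumb (under 20%: precise; 20% to under 50%: moderately precise; 50% or more: imprecise) → precise

Link to the t-test: t = β̂₁ / SE(β̂₁) = 1.7984 / 0.2069 = 8.6921, the statistic for H₀: β₁ = 0.

What drives SE(β̂₁): more residual scatter → larger SE; wider spread of x values → smaller SE; larger n (here n = 21) → smaller SE.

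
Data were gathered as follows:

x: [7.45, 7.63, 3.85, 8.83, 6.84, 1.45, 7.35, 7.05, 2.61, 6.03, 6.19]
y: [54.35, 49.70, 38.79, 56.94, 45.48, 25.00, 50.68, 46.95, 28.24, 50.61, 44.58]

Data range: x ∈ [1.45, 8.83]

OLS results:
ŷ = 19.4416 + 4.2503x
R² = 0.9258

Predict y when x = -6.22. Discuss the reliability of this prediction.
The equation gives ŷ = -6.9953; however x = -6.22 is 7.67 units below the observed range, so this extrapolated value should not be trusted.

Prediction calculation:
ŷ = 19.4416 + 4.2503 × (-6.22)
ŷ = -6.9953

Reliability:
- Data range: x ∈ [1.45, 8.83]
- Prediction point: x = -6.22 is 7.67 units below the observed range → this is EXTRAPOLATION, not interpolation

Why that matters here:
- The linear relationship may not hold outside the observed range
- Real relationships often flatten, saturate, or turn nonlinear at extremes

A defensible statement: 'if the linear trend continued to x = -6.22, y would be about -6.9953' — the premise is untested.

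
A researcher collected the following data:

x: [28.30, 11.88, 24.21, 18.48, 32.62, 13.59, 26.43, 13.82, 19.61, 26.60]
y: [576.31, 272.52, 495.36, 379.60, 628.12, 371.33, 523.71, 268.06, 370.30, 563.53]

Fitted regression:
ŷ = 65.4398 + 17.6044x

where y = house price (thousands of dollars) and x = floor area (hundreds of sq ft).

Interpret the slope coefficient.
On average, house price is about 17.6044 thousand dollars higher for every extra hundred sq ft of floor area.

The slope β₁ = 17.6044 gives the rate at which the fitted house price changes with floor area.

Interpretation:
- Floor area up by 1 hundred sq ft → predicted house price increases by 17.6044 thousand dollars
- The effect is assumed constant over the observed range of x (linearity)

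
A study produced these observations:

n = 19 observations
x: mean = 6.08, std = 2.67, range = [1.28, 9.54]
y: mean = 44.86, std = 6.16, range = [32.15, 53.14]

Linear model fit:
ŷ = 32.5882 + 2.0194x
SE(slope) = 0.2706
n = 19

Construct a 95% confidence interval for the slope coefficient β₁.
The 95% CI for β₁ is (1.4485, 2.5903)

Confidence interval for the slope:

The 95% CI for β₁ is: β̂₁ ± t*(α/2, n-2) × SE(β̂₁)

Step 1: Find critical t-value
- Confidence level = 0.95
- Degrees of freedom = n - 2 = 19 - 2 = 17
- t*(α/2, 17) = 2.1098

Step 2: Calculate margin of error
Margin = 2.1098 × 0.2706 = 0.5709

Step 3: Construct interval
CI = 2.0194 ± 0.5709
CI = (1.4485, 2.5903)

Interpretation: intervals built this way capture the true β₁ in 95% of repeated samples; here the plausible range for the per-unit effect of x on y is 1.4485 to 2.5903.
The interval does not include 0, suggesting a significant linear relationship.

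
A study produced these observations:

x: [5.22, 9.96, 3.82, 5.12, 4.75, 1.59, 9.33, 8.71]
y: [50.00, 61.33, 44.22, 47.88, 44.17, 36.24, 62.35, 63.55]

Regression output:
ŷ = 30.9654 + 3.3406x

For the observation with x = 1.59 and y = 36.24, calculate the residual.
Residual = -0.0370

The residual is the difference between the actual value and the predicted value:

Residual = y - ŷ

Step 1: Calculate predicted value
ŷ = 30.9654 + 3.3406 × 1.59
ŷ = 36.2770

Step 2: Calculate residual
Residual = 36.24 - 36.2770
Residual = -0.0370

The residual is negative, so the observed y = 36.24 sits below the regression line (the line overestimates it by 0.0370).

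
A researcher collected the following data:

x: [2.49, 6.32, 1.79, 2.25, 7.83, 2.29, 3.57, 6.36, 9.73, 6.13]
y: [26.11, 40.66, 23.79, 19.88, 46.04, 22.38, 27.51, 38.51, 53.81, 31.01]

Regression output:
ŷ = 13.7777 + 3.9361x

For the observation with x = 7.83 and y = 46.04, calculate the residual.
Residual = 1.4426

The residual is the difference between the actual value and the predicted value:

Residual = y - ŷ

Step 1: Calculate predicted value
ŷ = 13.7777 + 3.9361 × 7.83
ŷ = 44.5974

Step 2: Calculate residual
Residual = 46.04 - 44.5974
Residual = 1.4426

Interpretation: the model underestimates the actual value by 1.4426 at this point (positive residual → observation lies above the fitted line).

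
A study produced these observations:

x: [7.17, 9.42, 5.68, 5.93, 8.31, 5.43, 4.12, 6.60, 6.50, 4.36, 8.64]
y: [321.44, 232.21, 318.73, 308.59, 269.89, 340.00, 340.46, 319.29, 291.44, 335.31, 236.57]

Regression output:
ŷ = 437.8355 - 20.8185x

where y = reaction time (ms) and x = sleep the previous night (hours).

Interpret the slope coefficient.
On average, reaction time is about 20.8185 ms lower for every extra hour of sleep.

β₁ = -20.8185 is the change in predicted reaction time (ms) per additional hour of sleep.

Interpretation:
- Sleep up by 1 hour → predicted reaction time decreases by 20.8185 ms
- The effect is assumed constant over the observed range of x (linearity)
- The sign (−) gives the direction; the magnitude 20.8185 gives the size of the effect per hour

(β₀ = 437.8355 is the fitted value at x = 0 and is not part of the slope interpretation.)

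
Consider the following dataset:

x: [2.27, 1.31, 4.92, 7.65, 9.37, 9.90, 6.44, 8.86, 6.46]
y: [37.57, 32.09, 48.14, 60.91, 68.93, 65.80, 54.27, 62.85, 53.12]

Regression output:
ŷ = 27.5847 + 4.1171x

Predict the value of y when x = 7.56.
ŷ = 58.7100

x = 7.56 lies inside the observed range [1.31, 9.90], so the fitted equation applies directly:

ŷ = 27.5847 + 4.1171 × 7.56
ŷ = 27.5847 + 31.1253
ŷ = 58.7100

This is a point prediction; actual observations scatter around it by roughly the residual standard deviation.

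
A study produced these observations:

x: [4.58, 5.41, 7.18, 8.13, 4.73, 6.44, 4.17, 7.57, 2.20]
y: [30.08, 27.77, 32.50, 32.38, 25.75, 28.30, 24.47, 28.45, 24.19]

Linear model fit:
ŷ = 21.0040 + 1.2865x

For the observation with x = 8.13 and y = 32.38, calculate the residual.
Residual = 0.9168

The residual is the difference between the actual value and the predicted value:

Residual = y - ŷ

Step 1: Calculate predicted value
ŷ = 21.0040 + 1.2865 × 8.13
ŷ = 31.4632

Step 2: Calculate residual
Residual = 32.38 - 31.4632
Residual = 0.9168

Sign check: y > ŷ, so the point is above the line and the fit underestimates here.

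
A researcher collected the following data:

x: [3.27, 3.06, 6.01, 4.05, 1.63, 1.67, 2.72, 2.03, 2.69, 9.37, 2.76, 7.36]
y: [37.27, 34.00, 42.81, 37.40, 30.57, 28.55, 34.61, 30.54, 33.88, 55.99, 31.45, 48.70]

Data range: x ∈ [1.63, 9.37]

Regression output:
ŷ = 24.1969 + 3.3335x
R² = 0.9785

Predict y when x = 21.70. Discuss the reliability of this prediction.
ŷ = 96.5339 (extrapolation — x = 21.70 lies outside [1.63, 9.37], so reliability is low).

Prediction calculation:
ŷ = 24.1969 + 3.3335 × 21.70
ŷ = 96.5339

Reliability:
- Data range: x ∈ [1.63, 9.37]
- Prediction point: x = 21.70 is 12.33 units above the observed range → this is EXTRAPOLATION, not interpolation

Why that matters here:
- The linear relationship may not hold outside the observed range
- R² describes fit only over the sampled x values; it says nothing about behaviour beyond them

Report the number if required, but flag clearly that it is an extrapolation.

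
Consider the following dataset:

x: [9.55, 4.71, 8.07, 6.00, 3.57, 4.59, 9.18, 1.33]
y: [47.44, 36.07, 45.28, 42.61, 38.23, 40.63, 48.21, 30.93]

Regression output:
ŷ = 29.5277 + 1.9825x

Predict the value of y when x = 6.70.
ŷ = 42.8105

x = 6.70 lies inside the observed range [1.33, 9.55], so the fitted equation applies directly:

ŷ = 29.5277 + 1.9825 × 6.70
ŷ = 29.5277 + 13.2828
ŷ = 42.8105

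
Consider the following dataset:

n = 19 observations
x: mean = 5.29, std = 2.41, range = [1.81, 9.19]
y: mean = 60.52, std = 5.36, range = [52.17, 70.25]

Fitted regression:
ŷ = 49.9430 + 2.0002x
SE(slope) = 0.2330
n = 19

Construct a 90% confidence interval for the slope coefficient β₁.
The 90% CI for β₁ is (1.5949, 2.4055)

Confidence interval for the slope:

The 90% CI for β₁ is: β̂₁ ± t*(α/2, n-2) × SE(β̂₁)

Step 1: Find critical t-value
- Confidence level = 0.9
- Degrees of freedom = n - 2 = 19 - 2 = 17
- t*(α/2, 17) = 1.7396

Step 2: Calculate margin of error
Margin = 1.7396 × 0.2330 = 0.4053

Step 3: Construct interval
CI = 2.0002 ± 0.4053
CI = (1.5949, 2.4055)

Interpretation: intervals built this way capture the true β₁ in 90% of repeated samples; here the plausible range for the per-unit effect of x on y is 1.5949 to 2.4055.
The interval does not include 0, suggesting a significant linear relationship.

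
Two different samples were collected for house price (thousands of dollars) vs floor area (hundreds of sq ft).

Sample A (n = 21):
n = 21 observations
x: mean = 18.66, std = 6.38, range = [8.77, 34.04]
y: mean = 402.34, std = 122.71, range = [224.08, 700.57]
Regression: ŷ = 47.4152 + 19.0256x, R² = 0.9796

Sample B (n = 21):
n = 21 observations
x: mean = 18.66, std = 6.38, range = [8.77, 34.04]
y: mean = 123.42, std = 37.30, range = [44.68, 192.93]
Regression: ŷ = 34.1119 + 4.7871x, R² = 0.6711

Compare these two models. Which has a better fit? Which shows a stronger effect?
Model A has the better fit (R² = 0.9796 vs 0.6711). Model A shows the stronger effect (|β₁| = 19.0256 vs 4.7871).

Model Comparison:

Fit — compare R²:
- Model A: R² = 0.9796 → 97.96% of variance in house price explained
- Model B: R² = 0.6711 → 67.11% of variance in house price explained
- 0.9796 > 0.6711 → Model A has the better fit

Strength of effect — compare |β₁|:
- Model A: β₁ = 19.0256 → predicted house price rises 19.0256 thousand dollars per additional hundred sq ft of floor area
- Model B: β₁ = 4.7871 → predicted house price rises 4.7871 thousand dollars per additional hundred sq ft of floor area
- |19.0256| > |4.7871| → Model A shows the stronger marginal effect

Notes:
- A steeper slope doesn't make a better model if the scatter around the line is large.
- The two samples could reflect different populations, time periods, or measurement quality.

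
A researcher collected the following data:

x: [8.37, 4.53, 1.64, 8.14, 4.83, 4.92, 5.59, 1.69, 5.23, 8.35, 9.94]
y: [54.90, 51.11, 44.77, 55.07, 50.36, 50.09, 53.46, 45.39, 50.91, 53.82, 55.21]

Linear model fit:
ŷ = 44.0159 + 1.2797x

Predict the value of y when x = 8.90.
ŷ = 55.4052

To predict y for x = 8.90, substitute into the regression equation:

ŷ = 44.0159 + 1.2797 × 8.90
ŷ = 44.0159 + 11.3893
ŷ = 55.4052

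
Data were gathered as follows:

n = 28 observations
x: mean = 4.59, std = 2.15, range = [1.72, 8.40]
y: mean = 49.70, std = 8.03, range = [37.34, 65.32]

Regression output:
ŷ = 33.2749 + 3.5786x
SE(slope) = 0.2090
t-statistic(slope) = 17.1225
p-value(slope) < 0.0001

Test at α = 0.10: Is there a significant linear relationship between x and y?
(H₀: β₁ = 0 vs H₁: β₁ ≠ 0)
Since p-value < 0.0001 < α = 0.10, reject H₀ — the slope is significantly different from 0.

Hypothesis test for the slope coefficient:

H₀: β₁ = 0 (no linear relationship)
H₁: β₁ ≠ 0 (linear relationship exists)

Test statistic: t = β̂₁ / SE(β̂₁) = 3.5786 / 0.2090 = 17.1225

The p-value (<0.0001) is the probability, under H₀, of a t-statistic at least as extreme as |t| = 17.1225 (two-sided, df = n − 2 = 26).

Decision rule: reject H₀ if p-value < α.
p-value < 0.0001 < α = 0.10 → reject H₀.

There is sufficient evidence at the 10% significance level to conclude that a linear relationship exists between x and y.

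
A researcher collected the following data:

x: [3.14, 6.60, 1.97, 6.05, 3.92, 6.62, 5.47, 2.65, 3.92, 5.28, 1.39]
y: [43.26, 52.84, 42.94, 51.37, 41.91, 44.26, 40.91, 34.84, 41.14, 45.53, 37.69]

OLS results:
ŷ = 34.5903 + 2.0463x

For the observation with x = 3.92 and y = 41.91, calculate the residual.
Residual = -0.7018

The residual is the difference between the actual value and the predicted value:

Residual = y - ŷ

Step 1: Calculate predicted value
ŷ = 34.5903 + 2.0463 × 3.92
ŷ = 42.6118

Step 2: Calculate residual
Residual = 41.91 - 42.6118
Residual = -0.7018

Interpretation: the model overestimates the actual value by 0.7018 at this point (negative residual → observation lies below the fitted line).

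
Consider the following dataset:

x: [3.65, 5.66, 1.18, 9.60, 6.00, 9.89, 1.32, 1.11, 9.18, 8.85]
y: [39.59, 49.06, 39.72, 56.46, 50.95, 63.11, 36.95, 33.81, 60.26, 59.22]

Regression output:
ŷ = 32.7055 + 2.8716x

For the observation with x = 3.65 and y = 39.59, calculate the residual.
Residual = -3.5968

The residual is the difference between the actual value and the predicted value:

Residual = y - ŷ

Step 1: Calculate predicted value
ŷ = 32.7055 + 2.8716 × 3.65
ŷ = 43.1868

Step 2: Calculate residual
Residual = 39.59 - 43.1868
Residual = -3.5968

Interpretation: the model overestimates the actual value by 3.5968 at this point (negative residual → observation lies below the fitted line).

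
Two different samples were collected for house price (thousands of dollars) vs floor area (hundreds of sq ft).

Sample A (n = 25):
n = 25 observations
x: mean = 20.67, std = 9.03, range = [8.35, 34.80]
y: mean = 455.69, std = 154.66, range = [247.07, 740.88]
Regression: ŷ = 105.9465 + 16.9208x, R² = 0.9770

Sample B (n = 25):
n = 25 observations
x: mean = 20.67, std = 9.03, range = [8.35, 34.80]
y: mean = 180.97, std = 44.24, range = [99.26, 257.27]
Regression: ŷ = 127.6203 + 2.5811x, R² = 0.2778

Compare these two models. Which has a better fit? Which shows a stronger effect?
Model A has the better fit (R² = 0.9770 vs 0.2778). Model A shows the stronger effect (|β₁| = 16.9208 vs 2.5811).

Model Comparison:

Which explains more variance? (R²)
- Model A: R² = 0.9770 → 97.70% of variance in house price explained
- Model B: R² = 0.2778 → 27.78% of variance in house price explained
- 0.9770 > 0.2778 → Model A has the better fit

Effect size (slope magnitude):
- Model A: β₁ = 16.9208 → predicted house price rises 16.9208 thousand dollars per additional hundred sq ft of floor area
- Model B: β₁ = 2.5811 → predicted house price rises 2.5811 thousand dollars per additional hundred sq ft of floor area
- |16.9208| > |2.5811| → Model A shows the stronger marginal effect

Notes:
- A better fit (higher R²) doesn't necessarily mean a more important relationship.
- R² measures how tightly points cluster around the line; β₁ measures how steep the line is — they answer different questions.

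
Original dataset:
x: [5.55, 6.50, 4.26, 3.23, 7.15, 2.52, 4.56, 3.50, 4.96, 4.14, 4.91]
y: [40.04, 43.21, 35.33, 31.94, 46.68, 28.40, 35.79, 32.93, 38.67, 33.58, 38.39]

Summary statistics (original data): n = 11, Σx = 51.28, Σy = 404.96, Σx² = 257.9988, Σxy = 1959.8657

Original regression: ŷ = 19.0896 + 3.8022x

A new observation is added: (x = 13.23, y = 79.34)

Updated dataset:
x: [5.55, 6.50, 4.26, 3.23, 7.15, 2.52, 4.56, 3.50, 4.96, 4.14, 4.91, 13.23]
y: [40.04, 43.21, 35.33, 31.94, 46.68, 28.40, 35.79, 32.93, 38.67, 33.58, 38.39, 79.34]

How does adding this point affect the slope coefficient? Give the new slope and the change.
Adding the point moves β₁ from 3.8022 to 4.7082, i.e. it increases by 0.9060 (+23.8%).

The new point has HIGH LEVERAGE: x = 13.23 is far from the original mean x̄ = 51.28/11 ≈ 4.66 (original range [2.52, 7.15]).

Step 1: Update the sums with the new point (n goes from 11 to 12)
Σx  = 51.28 + 13.23 = 64.51
Σy  = 404.96 + 79.34 = 484.30
Σx² = 257.9988 + 13.23² = 257.9988 + 175.0329 = 433.0317
Σxy = 1959.8657 + 13.23×79.34 = 1959.8657 + 1049.6682 = 3009.5339

Step 2: Recompute the slope with b₁ = (nΣxy − ΣxΣy) / (nΣx² − (Σx)²)
Numerator   = 12×3009.5339 − 64.51×484.30 = 36114.4068 − 31242.1930 = 4872.2138
Denominator = 12×433.0317 − 64.51² = 5196.3804 − 4161.5401 = 1034.8403
b₁(new) = 4872.2138 / 1034.8403 = 4.7082

(Same formula on the original sums: (11×1959.8657 − 51.28×404.96) / (11×257.9988 − 51.28²) = 792.1739 / 208.3484 = 3.8022, matching the given fit.)

Step 3: Change in slope
Δβ₁ = 4.7082 − 3.8022 = +0.9060
Relative change = +0.9060 / 3.8022 × 100% = +23.8%
→ the slope increases when the point is added.

A high-leverage point only changes the slope if it is off the original line; here y = 79.34 is above the original trend, so the slope increases.
In practice: investigate whether it comes from the same population as the rest of the sample; refit with and without it and report both if conclusions differ.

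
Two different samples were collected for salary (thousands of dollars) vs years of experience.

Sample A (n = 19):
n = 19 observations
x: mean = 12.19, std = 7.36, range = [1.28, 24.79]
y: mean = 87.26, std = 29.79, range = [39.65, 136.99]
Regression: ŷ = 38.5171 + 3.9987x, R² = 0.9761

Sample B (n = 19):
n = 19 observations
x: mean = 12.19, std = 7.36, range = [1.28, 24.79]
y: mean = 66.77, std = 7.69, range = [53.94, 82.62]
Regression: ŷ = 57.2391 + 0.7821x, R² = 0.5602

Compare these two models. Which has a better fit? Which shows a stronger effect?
Model A has the better fit (R² = 0.9761 vs 0.5602). Model A shows the stronger effect (|β₁| = 3.9987 vs 0.7821).

Model Comparison:

Goodness of fit (R²):
- Model A: R² = 0.9761 → 97.61% of variance in salary explained
- Model B: R² = 0.5602 → 56.02% of variance in salary explained
- 0.9761 > 0.5602 → Model A has the better fit

Effect size (slope magnitude):
- Model A: β₁ = 3.9987 → predicted salary rises 3.9987 thousand dollars per additional year of experience
- Model B: β₁ = 0.7821 → predicted salary rises 0.7821 thousand dollars per additional year of experience
- |3.9987| > |0.7821| → Model A shows the stronger marginal effect

Notes:
- A steeper slope doesn't make a better model if the scatter around the line is large.
- The two samples could reflect different populations, time periods, or measurement quality.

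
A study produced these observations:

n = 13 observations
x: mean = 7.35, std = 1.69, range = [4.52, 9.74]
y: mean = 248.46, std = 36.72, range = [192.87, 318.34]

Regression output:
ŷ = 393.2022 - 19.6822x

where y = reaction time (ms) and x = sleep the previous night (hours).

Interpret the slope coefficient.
An increase of one hour in sleep is associated with a 19.6822 ms decrease in predicted reaction time.

The slope β₁ = -19.6822 gives the rate at which the fitted reaction time changes with sleep.

Interpretation:
- Sleep up by 1 hour → predicted reaction time decreases by 19.6822 ms
- This is a linear approximation: the same per-unit change is assumed across the whole observed x range

The intercept β₀ = 393.2022 is the predicted reaction time when sleep = 0; since the smallest observed x is 4.52, this is an extrapolation and mainly anchors the line.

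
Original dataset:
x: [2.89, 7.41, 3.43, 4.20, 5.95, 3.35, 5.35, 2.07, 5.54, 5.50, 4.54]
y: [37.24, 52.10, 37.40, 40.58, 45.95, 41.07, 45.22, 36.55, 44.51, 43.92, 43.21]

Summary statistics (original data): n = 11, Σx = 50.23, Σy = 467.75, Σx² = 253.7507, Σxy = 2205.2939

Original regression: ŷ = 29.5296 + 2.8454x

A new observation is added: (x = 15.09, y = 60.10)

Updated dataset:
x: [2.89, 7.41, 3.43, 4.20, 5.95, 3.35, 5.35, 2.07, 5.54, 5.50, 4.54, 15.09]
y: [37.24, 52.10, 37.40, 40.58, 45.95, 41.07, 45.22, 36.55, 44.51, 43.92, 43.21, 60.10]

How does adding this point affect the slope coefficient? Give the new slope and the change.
Adding the point moves β₁ from 2.8454 to 1.8978, i.e. it decreases by 0.9476 (-33.3%).

The new point has HIGH LEVERAGE: x = 15.09 is far from the original mean x̄ = 50.23/11 ≈ 4.57 (original range [2.07, 7.41]).

Step 1: Update the sums with the new point (n goes from 11 to 12)
Σx  = 50.23 + 15.09 = 65.32
Σy  = 467.75 + 60.10 = 527.85
Σx² = 253.7507 + 15.09² = 253.7507 + 227.7081 = 481.4588
Σxy = 2205.2939 + 15.09×60.10 = 2205.2939 + 906.9090 = 3112.2029

Step 2: Recompute the slope with b₁ = (nΣxy − ΣxΣy) / (nΣx² − (Σx)²)
Numerator   = 12×3112.2029 − 65.32×527.85 = 37346.4348 − 34479.1620 = 2867.2728
Denominator = 12×481.4588 − 65.32² = 5777.5056 − 4266.7024 = 1510.8032
b₁(new) = 2867.2728 / 1510.8032 = 1.8978

(Same formula on the original sums: (11×2205.2939 − 50.23×467.75) / (11×253.7507 − 50.23²) = 763.1504 / 268.2048 = 2.8454, matching the given fit.)

Step 3: Change in slope
Δβ₁ = 1.8978 − 2.8454 = -0.9476
Relative change = -0.9476 / 2.8454 × 100% = -33.3%
→ the slope decreases when the point is added.

A high-leverage point only changes the slope if it is off the original line; here y = 60.10 is below the original trend, so the slope decreases.
In practice: check such a point for data-entry or measurement error; investigate whether it comes from the same population as the rest of the sample.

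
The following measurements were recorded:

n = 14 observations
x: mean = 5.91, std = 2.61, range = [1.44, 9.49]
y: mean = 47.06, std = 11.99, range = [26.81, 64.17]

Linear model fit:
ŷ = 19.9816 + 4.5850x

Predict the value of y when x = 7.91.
ŷ = 56.2490

x = 7.91 lies inside the observed range [1.44, 9.49], so the fitted equation applies directly:

ŷ = 19.9816 + 4.5850 × 7.91
ŷ = 19.9816 + 36.2674
ŷ = 56.2490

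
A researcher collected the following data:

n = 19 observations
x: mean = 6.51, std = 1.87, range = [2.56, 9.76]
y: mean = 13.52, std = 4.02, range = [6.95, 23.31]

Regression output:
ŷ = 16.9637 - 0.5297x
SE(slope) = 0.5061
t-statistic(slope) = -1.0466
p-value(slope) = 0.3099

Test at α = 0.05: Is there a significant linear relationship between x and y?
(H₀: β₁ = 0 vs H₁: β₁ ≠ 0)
Since p-value = 0.3099 ≥ α = 0.05, fail to reject H₀ — the slope is not significantly different from 0.

Hypothesis test for the slope coefficient:

H₀: β₁ = 0 (no linear relationship)
H₁: β₁ ≠ 0 (linear relationship exists)

Test statistic: t = β̂₁ / SE(β̂₁) = -0.5297 / 0.5061 = -1.0466

With df = 17, the two-sided p-value for |t| = 1.0466 is 0.3099.

Decision rule: reject H₀ if p-value < α.
p-value = 0.3099 ≥ α = 0.05 → fail to reject H₀.

There is not sufficient evidence at the 5% significance level to conclude that a linear relationship exists between x and y.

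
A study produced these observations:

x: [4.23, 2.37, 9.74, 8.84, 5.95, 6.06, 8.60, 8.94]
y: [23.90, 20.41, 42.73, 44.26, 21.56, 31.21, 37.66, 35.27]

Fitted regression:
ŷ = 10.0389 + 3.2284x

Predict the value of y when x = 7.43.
ŷ = 34.0259

x = 7.43 lies inside the observed range [2.37, 9.74], so the fitted equation applies directly:

ŷ = 10.0389 + 3.2284 × 7.43
ŷ = 10.0389 + 23.9870
ŷ = 34.0259

This is a point prediction; actual observations scatter around it by roughly the residual standard deviation.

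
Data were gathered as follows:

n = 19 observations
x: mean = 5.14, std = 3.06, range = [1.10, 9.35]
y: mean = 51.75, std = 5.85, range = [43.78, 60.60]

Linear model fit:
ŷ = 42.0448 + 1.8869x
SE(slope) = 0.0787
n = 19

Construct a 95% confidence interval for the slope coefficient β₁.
The 95% CI for β₁ is (1.7209, 2.0529)

Confidence interval for the slope:

The 95% CI for β₁ is: β̂₁ ± t*(α/2, n-2) × SE(β̂₁)

Step 1: Find critical t-value
- Confidence level = 0.95
- Degrees of freedom = n - 2 = 19 - 2 = 17
- t*(α/2, 17) = 2.1098

Step 2: Calculate margin of error
Margin = 2.1098 × 0.0787 = 0.1660

Step 3: Construct interval
CI = 1.8869 ± 0.1660
CI = (1.7209, 2.0529)

Interpretation: We are 95% confident that the true slope β₁ lies between 1.7209 and 2.0529.
Since 0 is outside the interval, a two-sided test at α = 0.05 would reject H₀: β₁ = 0.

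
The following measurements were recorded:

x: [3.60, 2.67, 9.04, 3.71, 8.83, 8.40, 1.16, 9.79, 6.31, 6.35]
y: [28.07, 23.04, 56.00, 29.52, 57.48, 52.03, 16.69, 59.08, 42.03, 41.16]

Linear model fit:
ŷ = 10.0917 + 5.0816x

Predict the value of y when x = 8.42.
ŷ = 52.8788

To predict y for x = 8.42, substitute into the regression equation:

ŷ = 10.0917 + 5.0816 × 8.42
ŷ = 10.0917 + 42.7871
ŷ = 52.8788

This is a point prediction; actual observations scatter around it by roughly the residual standard deviation.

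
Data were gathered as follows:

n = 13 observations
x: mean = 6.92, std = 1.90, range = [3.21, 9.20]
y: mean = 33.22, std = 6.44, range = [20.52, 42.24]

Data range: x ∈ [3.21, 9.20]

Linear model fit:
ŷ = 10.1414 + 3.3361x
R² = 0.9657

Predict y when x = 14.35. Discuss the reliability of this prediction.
ŷ = 58.0144, but this is extrapolation (above the data range [3.21, 9.20]) and may be unreliable.

Prediction calculation:
ŷ = 10.1414 + 3.3361 × 14.35
ŷ = 58.0144

Reliability:
- Data range: x ∈ [3.21, 9.20]
- Prediction point: x = 14.35 is 5.15 units above the observed range → this is EXTRAPOLATION, not interpolation

Why that matters here:
- The standard error of prediction grows with (x − x̄)², and x = 14.35 is far from x̄ = 6.92
- There are no observations near this x to validate the fitted line there

The R² = 0.9657 only validates the fit within [3.21, 9.20]; treat ŷ = 58.0144 with caution.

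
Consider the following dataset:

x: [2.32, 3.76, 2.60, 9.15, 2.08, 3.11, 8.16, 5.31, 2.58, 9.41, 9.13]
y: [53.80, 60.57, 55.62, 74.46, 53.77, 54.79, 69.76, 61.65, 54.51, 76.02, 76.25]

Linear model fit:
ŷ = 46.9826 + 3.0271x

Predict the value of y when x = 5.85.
ŷ = 64.6911

To predict y for x = 5.85, substitute into the regression equation:

ŷ = 46.9826 + 3.0271 × 5.85
ŷ = 46.9826 + 17.7085
ŷ = 64.6911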